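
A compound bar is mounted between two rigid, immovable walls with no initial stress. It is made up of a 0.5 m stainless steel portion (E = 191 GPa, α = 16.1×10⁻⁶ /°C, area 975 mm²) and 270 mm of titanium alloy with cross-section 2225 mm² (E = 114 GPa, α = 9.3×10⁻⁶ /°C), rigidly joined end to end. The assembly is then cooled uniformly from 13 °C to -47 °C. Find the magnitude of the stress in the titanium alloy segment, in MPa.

With the walls removed the bar would change length by δ_free = Σ αᵢΔT Lᵢ = 16.1×10⁻⁶×60×500 + 9.3×10⁻⁶×60×270 = 0.6337 mm.
Since the ends are fixed, an axial force P builds up, equal in every segment, with P · Σ Lᵢ/(AᵢEᵢ) = δ_free.
Σ Lᵢ/(AᵢEᵢ) = 500/(975×191×10³) + 270/(2225×114×10³) = 3.749×10⁻⁶ mm/N.
Hence P = δ_free / Σ(L/AE) = 0.6337/3.749×10⁻⁶ = 169 kN (tensile).
σ_{titanium alloy} = P / A = 169000 / 2225 = 75.96 MPa.

σ ≈ 76 MPa (tensile)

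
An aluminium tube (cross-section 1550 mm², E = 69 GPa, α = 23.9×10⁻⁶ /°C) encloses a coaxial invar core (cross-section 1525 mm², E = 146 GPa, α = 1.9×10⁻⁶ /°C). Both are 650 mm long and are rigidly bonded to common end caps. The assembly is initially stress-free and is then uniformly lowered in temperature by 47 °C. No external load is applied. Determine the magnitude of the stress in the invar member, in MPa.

σ ≈ 49 MPa (compressive)

Equilibrium of a rigid end plate with no external load gives equal and opposite internal forces ±P in the two members. Since α_{aluminium} > α_{invar}, cooling drives the aluminium into tension and the invar into compression.
Setting the final lengths equal and cancelling L: (α₁ − α₂)ΔT = P/(A₁E₁) + P/(A₂E₂).
|α₁ − α₂|·ΔT = 22×10⁻⁶ × 47 = 0.001034.
1/(A₁E₁) + 1/(A₂E₂) = 1/(1550×69×10³) + 1/(1525×146×10³) = 1.384×10⁻⁸ N⁻¹.
So P = 0.001034 / 1.384×10⁻⁸ = 74.7 kN.
σ_{invar} = P/A₂ = 74700/1525 = 48.99 MPa, compressive.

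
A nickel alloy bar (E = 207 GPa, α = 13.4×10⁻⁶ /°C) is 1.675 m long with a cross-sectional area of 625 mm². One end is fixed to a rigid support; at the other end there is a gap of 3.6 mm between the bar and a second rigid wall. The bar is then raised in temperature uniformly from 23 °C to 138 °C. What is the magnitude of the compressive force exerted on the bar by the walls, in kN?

P ≈ 0 kN

Free thermal elongation = αΔT L = 13.4×10⁻⁶ × 115 × 1675 = 2.581 mm.
This is smaller than the 3.6 mm clearance, so the bar expands freely without reaching the stop — the stress is zero.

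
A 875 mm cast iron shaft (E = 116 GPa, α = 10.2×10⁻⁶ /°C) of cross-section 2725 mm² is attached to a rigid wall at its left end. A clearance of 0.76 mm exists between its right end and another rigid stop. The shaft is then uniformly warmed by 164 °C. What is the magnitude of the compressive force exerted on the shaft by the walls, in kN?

P ≈ 254 kN

If the wall were absent the shaft would grow by αΔT L = 10.2×10⁻⁶ × 164 × 875 = 1.464 mm.
After closing the 0.76 mm clearance, 1.464 − 0.76 = 0.7037 mm of expansion remains to be suppressed by the wall.
Compatibility: PL/(AE) = 0.7037 mm, so σ = P/A = E × (0.7037/875) = 93.29 MPa.
P = σA = 93.29 × 2725 = 254.2 kN.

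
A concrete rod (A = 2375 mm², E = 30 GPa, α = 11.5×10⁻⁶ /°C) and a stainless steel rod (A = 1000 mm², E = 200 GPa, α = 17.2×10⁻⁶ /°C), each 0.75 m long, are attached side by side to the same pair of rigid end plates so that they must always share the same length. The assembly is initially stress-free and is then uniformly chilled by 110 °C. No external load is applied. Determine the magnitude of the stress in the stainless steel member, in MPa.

The stainless steel has the larger α, so on cooling it would change length more than the concrete if both were free. The rigid plates force a common final length, so the stainless steel is put into tension and the concrete into compression, with equal and opposite forces P (no external load).
Setting the final lengths equal and cancelling L: (α₁ − α₂)ΔT = P/(A₁E₁) + P/(A₂E₂).
|α₁ − α₂|·ΔT = 5.7×10⁻⁶ × 110 = 0.000627.
1/(A₁E₁) + 1/(A₂E₂) = 1/(2375×30×10³) + 1/(1000×200×10³) = 1.904×10⁻⁸ N⁻¹.
P = 0.000627 / 1.904×10⁻⁸ = 32940 N = 32.94 kN.
σ_{stainless steel} = P/A₂ = 32940/1000 = 32.94 MPa, tensile.

σ ≈ 32.9 MPa (tensile)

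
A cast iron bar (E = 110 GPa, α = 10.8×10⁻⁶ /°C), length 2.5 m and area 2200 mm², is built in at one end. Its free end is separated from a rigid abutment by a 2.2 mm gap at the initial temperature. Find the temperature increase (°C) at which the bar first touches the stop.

ΔT ≈ 81.5 °C

Contact occurs when the free expansion equals the gap: αΔT L = 2.2 mm.
ΔT = 2.2 / (10.8×10⁻⁶ × 2500) = 81.48 °C.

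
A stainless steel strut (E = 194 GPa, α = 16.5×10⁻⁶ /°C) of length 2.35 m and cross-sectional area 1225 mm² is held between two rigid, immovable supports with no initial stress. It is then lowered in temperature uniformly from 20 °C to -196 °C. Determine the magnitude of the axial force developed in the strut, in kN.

The ends cannot move, so σ = EαΔT = 194×10³ × 16.5×10⁻⁶ × 216 = 691.4 MPa.
Then P = σA = 691.4 × 1225 mm² = 847 kN, tensile.

P ≈ 847 kN (tensile)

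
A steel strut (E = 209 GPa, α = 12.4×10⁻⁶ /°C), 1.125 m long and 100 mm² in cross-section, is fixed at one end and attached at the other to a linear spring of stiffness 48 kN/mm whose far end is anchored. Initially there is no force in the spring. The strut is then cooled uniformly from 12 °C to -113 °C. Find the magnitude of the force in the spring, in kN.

P ≈ 23.4 kN

The unrestrained thermal change is αΔT L = 12.4×10⁻⁶ × 125 × 1125 = 1.744 mm.
With a force P in the spring, the elastic change of the strut is PL/(AE) and that of the spring is P/k; compatibility requires their sum to equal δ_free.
So P = δ_free / [L/(AE) + 1/k] = 1.744 / [ 1125/(100×209×10³) + 1/(48×10³) ].
P = 1.744 / 7.466×10⁻⁵ = 23360 N.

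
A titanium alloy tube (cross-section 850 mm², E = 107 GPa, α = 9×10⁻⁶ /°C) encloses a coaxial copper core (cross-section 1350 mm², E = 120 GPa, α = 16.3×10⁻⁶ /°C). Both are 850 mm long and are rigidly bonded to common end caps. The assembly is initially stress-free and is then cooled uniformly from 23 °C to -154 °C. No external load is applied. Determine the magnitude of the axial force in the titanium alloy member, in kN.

Equilibrium of a rigid end plate with no external load gives equal and opposite internal forces ±P in the two members. Since α_{copper} > α_{titanium alloy}, cooling drives the copper into tension and the titanium alloy into compression.
Equating the net (thermal + elastic) strains gives |α₁ − α₂|·ΔT = P·[1/(A₁E₁) + 1/(A₂E₂)].
|α₁ − α₂|·ΔT = 7.3×10⁻⁶ × 177 = 0.001292.
1/(A₁E₁) + 1/(A₂E₂) = 1/(850×107×10³) + 1/(1350×120×10³) = 1.717×10⁻⁸ N⁻¹.
So P = 0.001292 / 1.717×10⁻⁸ = 75.26 kN.

P ≈ 75.3 kN (compressive in the titanium alloy)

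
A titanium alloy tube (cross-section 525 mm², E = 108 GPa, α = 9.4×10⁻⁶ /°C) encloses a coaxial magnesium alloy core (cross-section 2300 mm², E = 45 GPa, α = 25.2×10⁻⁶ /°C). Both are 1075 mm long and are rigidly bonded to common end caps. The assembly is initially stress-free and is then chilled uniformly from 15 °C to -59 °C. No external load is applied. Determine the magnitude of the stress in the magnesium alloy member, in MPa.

σ ≈ 18.6 MPa (tensile)

Both members must finish at the same length. With the larger α, the magnesium alloy tends to over-contract; the plates restrain it, putting the magnesium alloy in tension and the titanium alloy in compression. With no external load the two internal forces are equal and opposite, magnitude P.
Compatibility of the two members (thermal + elastic change equal): (α₁ − α₂)ΔT = P·[1/(A₁E₁) + 1/(A₂E₂)].
|α₁ − α₂|·ΔT = 15.8×10⁻⁶ × 74 = 0.001169.
1/(A₁E₁) + 1/(A₂E₂) = 1/(525×108×10³) + 1/(2300×45×10³) = 2.73×10⁻⁸ N⁻¹.
So P = 0.001169 / 2.73×10⁻⁸ = 42.83 kN.
σ_{magnesium alloy} = P/A₂ = 42830/2300 = 18.62 MPa, tensile.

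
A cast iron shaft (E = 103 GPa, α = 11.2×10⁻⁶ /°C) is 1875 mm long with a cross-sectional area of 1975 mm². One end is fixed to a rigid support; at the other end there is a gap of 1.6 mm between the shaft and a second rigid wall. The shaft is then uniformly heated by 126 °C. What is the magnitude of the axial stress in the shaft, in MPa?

σ ≈ 57.5 MPa (compressive)

Unrestrained expansion: δ_free = αΔT L = 11.2×10⁻⁶ × 126 × 1875 = 2.646 mm.
After closing the 1.6 mm clearance, 2.646 − 1.6 = 1.046 mm of expansion remains to be suppressed by the wall.
That suppressed elongation corresponds to σ = E·Δ/L = 103×10³ × 1.046/1875 = 57.46 MPa.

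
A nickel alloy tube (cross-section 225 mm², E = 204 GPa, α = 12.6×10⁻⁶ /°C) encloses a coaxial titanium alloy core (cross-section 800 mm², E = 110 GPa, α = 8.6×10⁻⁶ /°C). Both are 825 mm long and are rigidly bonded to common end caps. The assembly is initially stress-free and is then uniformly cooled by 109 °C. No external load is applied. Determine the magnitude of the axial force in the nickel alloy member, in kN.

P ≈ 13.2 kN (tensile in the nickel alloy)

Equilibrium of a rigid end plate with no external load gives equal and opposite internal forces ±P in the two members. Since α_{nickel alloy} > α_{titanium alloy}, cooling drives the nickel alloy into tension and the titanium alloy into compression.
Setting the final lengths equal and cancelling L: (α₁ − α₂)ΔT = P/(A₁E₁) + P/(A₂E₂).
|α₁ − α₂|·ΔT = 4×10⁻⁶ × 109 = 0.000436.
1/(A₁E₁) + 1/(A₂E₂) = 1/(225×204×10³) + 1/(800×110×10³) = 3.315×10⁻⁸ N⁻¹.
P = 0.000436 / 3.315×10⁻⁸ = 13150 N = 13.15 kN.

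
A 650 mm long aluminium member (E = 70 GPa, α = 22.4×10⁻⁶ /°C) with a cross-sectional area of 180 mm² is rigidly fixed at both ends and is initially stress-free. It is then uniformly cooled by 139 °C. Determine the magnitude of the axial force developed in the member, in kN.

P ≈ 39.2 kN (tensile)

With zero net strain, σ = E·αΔT = 70 GPa × 22.4×10⁻⁶ × 139 = 218 MPa.
Then P = σA = 218 × 180 mm² = 39.23 kN, tensile.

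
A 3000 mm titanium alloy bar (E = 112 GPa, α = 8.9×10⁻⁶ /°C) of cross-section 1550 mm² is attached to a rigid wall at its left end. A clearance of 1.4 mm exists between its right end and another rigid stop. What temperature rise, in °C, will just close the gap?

ΔT ≈ 52.4 °C

The gap closes when αΔT L = 1.4 mm, since the bar is still unstressed at that instant.
ΔT = 1.4 / (8.9×10⁻⁶ × 3000) = 52.43 °C.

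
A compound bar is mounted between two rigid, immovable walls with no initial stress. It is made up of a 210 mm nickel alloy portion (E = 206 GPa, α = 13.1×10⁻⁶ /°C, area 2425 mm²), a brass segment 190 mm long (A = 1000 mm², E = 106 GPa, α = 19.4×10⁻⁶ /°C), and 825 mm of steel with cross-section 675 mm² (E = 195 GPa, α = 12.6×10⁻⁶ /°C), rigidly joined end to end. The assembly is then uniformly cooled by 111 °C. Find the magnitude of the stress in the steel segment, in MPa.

Free thermal contraction of the whole bar: Σ αᵢΔT Lᵢ = 13.1×10⁻⁶×111×210 + 19.4×10⁻⁶×111×190 + 12.6×10⁻⁶×111×825 = 1.868 mm.
Since the ends are fixed, an axial force P builds up, equal in every segment, with P · Σ Lᵢ/(AᵢEᵢ) = δ_free.
Σ Lᵢ/(AᵢEᵢ) = 210/(2425×206×10³) + 190/(1000×106×10³) + 825/(675×195×10³) = 8.481×10⁻⁶ mm/N.
P = 1.868 / 8.481×10⁻⁶ = 220300 N = 220.3 kN, tensile.
σ_{steel} = P / A = 220300 / 675 = 326.4 MPa.

σ ≈ 326 MPa (tensile)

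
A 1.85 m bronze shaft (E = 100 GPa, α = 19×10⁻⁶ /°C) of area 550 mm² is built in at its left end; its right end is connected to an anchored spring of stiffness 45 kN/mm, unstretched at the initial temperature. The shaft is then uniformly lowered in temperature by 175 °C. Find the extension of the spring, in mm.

If the spring were absent the shaft would shorten by αΔT L = 19×10⁻⁶ × 175 × 1850 = 6.151 mm.
Let P be the tensile force in the spring. The shaft extends elastically by PL/(AE) and the spring stretches by P/k; together these equal δ_free.
So P = δ_free / [L/(AE) + 1/k] = 6.151 / [ 1850/(550×100×10³) + 1/(45×10³) ].
P = 6.151 / 5.586×10⁻⁵ = 110100 N.
Spring extension = P/k = 110100/(45×10³) = 2.447 mm.

δ ≈ 2.45 mm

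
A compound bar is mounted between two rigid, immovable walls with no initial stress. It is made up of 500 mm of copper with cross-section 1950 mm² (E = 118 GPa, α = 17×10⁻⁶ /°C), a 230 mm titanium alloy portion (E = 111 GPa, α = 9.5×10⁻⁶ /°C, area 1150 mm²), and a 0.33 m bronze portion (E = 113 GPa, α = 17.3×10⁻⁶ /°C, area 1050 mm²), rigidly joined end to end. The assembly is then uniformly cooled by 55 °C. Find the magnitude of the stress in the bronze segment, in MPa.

With the walls removed the bar would change length by δ_free = Σ αᵢΔT Lᵢ = 17×10⁻⁶×55×500 + 9.5×10⁻⁶×55×230 + 17.3×10⁻⁶×55×330 = 0.9017 mm.
The walls prevent any net length change, so an axial force P (same in every segment) develops. Compatibility: P · Σ Lᵢ/(AᵢEᵢ) = δ_free.
Σ Lᵢ/(AᵢEᵢ) = 500/(1950×118×10³) + 230/(1150×111×10³) + 330/(1050×113×10³) = 6.756×10⁻⁶ mm/N.
P = 0.9017 / 6.756×10⁻⁶ = 133500 N = 133.5 kN, tensile.
σ_{bronze} = P / A = 133500 / 1050 = 127.1 MPa.

σ ≈ 127 MPa (tensile)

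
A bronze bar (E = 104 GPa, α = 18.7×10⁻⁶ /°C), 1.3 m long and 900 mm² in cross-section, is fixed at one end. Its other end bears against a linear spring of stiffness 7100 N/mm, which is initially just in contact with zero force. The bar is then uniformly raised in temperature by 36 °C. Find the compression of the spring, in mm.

If the spring were absent the bar would lengthen by αΔT L = 18.7×10⁻⁶ × 36 × 1300 = 0.8752 mm.
With a force P in the spring, the elastic change of the bar is PL/(AE) and that of the spring is P/k; compatibility requires their sum to equal δ_free.
So P = δ_free / [L/(AE) + 1/k] = 0.8752 / [ 1300/(900×104×10³) + 1/(7100) ].
P = 0.8752 / 0.0001547 = 5656 N.
Spring compression = P/k = 5656/(7100) = 0.7966 mm.

δ ≈ 0.797 mm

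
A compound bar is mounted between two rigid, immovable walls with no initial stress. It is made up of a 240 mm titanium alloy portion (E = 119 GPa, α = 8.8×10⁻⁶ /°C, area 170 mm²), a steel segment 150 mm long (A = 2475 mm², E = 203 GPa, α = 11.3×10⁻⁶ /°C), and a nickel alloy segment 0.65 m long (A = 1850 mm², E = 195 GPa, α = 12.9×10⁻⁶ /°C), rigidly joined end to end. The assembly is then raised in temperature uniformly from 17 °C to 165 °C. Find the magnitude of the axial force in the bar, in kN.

P ≈ 129 kN (compressive)

Free thermal expansion of the whole bar: Σ αᵢΔT Lᵢ = 8.8×10⁻⁶×148×240 + 11.3×10⁻⁶×148×150 + 12.9×10⁻⁶×148×650 = 1.804 mm.
The walls prevent any net length change, so an axial force P (same in every segment) develops. Compatibility: P · Σ Lᵢ/(AᵢEᵢ) = δ_free.
Σ Lᵢ/(AᵢEᵢ) = 240/(170×119×10³) + 150/(2475×203×10³) + 650/(1850×195×10³) = 1.396×10⁻⁵ mm/N.
Hence P = δ_free / Σ(L/AE) = 1.804/1.396×10⁻⁵ = 129.2 kN (compressive).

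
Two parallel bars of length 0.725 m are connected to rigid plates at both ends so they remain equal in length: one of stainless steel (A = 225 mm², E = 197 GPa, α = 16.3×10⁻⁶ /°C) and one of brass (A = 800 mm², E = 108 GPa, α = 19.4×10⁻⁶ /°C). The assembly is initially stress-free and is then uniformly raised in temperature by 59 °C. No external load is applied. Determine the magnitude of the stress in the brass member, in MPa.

Both members must finish at the same length. With the larger α, the brass tends to over-expand; the plates restrain it, putting the brass in compression and the stainless steel in tension. With no external load the two internal forces are equal and opposite, magnitude P.
Compatibility of the two members (thermal + elastic change equal): (α₁ − α₂)ΔT = P·[1/(A₁E₁) + 1/(A₂E₂)].
|α₁ − α₂|·ΔT = 3.1×10⁻⁶ × 59 = 0.0001829.
1/(A₁E₁) + 1/(A₂E₂) = 1/(225×197×10³) + 1/(800×108×10³) = 3.413×10⁻⁸ N⁻¹.
So P = 0.0001829 / 3.413×10⁻⁸ = 5.358 kN.
σ_{brass} = P/A₂ = 5358/800 = 6.698 MPa, compressive.

σ ≈ 6.7 MPa (compressive)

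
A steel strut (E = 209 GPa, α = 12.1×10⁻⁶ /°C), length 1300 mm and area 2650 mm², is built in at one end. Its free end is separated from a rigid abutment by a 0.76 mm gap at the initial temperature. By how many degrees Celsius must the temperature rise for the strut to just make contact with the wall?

ΔT ≈ 48.3 °C

The gap closes when αΔT L = 0.76 mm, since the strut is still unstressed at that instant.
So ΔT = g/(αL) = 0.76/(12.1×10⁻⁶ × 1300) = 48.32 °C.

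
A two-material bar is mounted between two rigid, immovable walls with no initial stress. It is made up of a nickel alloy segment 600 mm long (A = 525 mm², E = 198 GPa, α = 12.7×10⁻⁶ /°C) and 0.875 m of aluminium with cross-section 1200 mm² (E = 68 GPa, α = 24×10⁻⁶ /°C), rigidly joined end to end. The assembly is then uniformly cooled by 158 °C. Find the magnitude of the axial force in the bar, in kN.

P ≈ 274 kN (tensile)

Free thermal contraction of the whole bar: Σ αᵢΔT Lᵢ = 12.7×10⁻⁶×158×600 + 24×10⁻⁶×158×875 = 4.522 mm.
The walls prevent any net length change, so an axial force P (same in every segment) develops. Compatibility: P · Σ Lᵢ/(AᵢEᵢ) = δ_free.
The series flexibility is Σ Lᵢ/(AᵢEᵢ) = 600/(525×198×10³) + 875/(1200×68×10³) = 1.65×10⁻⁵ mm/N.
P = 4.522 / 1.65×10⁻⁵ = 274100 N = 274.1 kN, tensile.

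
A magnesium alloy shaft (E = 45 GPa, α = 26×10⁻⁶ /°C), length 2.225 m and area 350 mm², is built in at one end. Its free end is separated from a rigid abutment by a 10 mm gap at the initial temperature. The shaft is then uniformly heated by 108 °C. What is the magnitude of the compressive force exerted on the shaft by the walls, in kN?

If the wall were absent the shaft would grow by αΔT L = 26×10⁻⁶ × 108 × 2225 = 6.248 mm.
This is smaller than the 10 mm clearance, so the shaft expands freely without reaching the stop — the stress is zero.

P ≈ 0 kN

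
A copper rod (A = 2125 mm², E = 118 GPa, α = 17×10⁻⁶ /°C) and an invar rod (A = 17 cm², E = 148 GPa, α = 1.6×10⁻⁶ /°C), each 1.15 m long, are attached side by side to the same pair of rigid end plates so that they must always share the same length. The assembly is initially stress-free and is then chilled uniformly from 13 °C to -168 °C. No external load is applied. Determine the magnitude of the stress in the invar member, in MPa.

σ ≈ 206 MPa (compressive)

Both members must finish at the same length. With the larger α, the copper tends to over-contract; the plates restrain it, putting the copper in tension and the invar in compression. With no external load the two internal forces are equal and opposite, magnitude P.
Compatibility of the two members (thermal + elastic change equal): (α₁ − α₂)ΔT = P·[1/(A₁E₁) + 1/(A₂E₂)].
|α₁ − α₂|·ΔT = 15.4×10⁻⁶ × 181 = 0.002787.
1/(A₁E₁) + 1/(A₂E₂) = 1/(2125×118×10³) + 1/(1700×148×10³) = 7.963×10⁻⁹ N⁻¹.
P = 0.002787 / 7.963×10⁻⁹ = 350100 N = 350.1 kN.
σ_{invar} = P/A₂ = 350100/1700 = 205.9 MPa, compressive.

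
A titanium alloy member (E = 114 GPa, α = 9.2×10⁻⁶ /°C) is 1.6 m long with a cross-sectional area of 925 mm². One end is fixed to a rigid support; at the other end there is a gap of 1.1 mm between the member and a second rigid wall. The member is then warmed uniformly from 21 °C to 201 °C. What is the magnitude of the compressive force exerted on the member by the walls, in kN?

Free thermal elongation = αΔT L = 9.2×10⁻⁶ × 180 × 1600 = 2.65 mm.
After closing the 1.1 mm clearance, 2.65 − 1.1 = 1.55 mm of expansion remains to be suppressed by the wall.
So σ = E(δ_free − g)/L = 114×10³ × 1.55/1600 = 110.4 MPa.
Force on the wall = σA = 110.4 × 925 mm² = 102.1 kN.

P ≈ 102 kN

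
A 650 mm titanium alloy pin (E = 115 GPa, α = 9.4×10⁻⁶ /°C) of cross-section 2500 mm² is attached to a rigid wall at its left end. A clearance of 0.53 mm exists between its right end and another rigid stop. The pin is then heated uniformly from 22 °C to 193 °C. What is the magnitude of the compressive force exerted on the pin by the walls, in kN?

If the wall were absent the pin would grow by αΔT L = 9.4×10⁻⁶ × 171 × 650 = 1.045 mm.
After closing the 0.53 mm clearance, 1.045 − 0.53 = 0.5148 mm of expansion remains to be suppressed by the wall.
That suppressed elongation corresponds to σ = E·Δ/L = 115×10³ × 0.5148/650 = 91.08 MPa.
P = σA = 91.08 × 2500 = 227.7 kN.

P ≈ 228 kN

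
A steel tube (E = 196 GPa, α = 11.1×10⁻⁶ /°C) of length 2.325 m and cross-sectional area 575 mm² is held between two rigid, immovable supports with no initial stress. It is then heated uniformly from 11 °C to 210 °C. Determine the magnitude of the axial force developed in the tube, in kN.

P ≈ 249 kN (compressive)

With zero net strain, σ = E·αΔT = 196 GPa × 11.1×10⁻⁶ × 199 = 432.9 MPa.
P = AEαΔT = 575 × 196×10³ × 11.1×10⁻⁶ × 199 = 248.9 kN (compressive).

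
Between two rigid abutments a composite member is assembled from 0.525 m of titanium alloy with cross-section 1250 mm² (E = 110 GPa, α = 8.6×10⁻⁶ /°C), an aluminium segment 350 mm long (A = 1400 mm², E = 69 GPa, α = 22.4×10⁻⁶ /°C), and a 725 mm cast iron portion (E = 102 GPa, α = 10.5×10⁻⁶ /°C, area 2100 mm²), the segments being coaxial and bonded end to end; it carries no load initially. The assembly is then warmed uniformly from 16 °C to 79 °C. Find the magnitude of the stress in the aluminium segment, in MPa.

With the walls removed the bar would change length by δ_free = Σ αᵢΔT Lᵢ = 8.6×10⁻⁶×63×525 + 22.4×10⁻⁶×63×350 + 10.5×10⁻⁶×63×725 = 1.258 mm.
Since the ends are fixed, an axial force P builds up, equal in every segment, with P · Σ Lᵢ/(AᵢEᵢ) = δ_free.
The series flexibility is Σ Lᵢ/(AᵢEᵢ) = 525/(1250×110×10³) + 350/(1400×69×10³) + 725/(2100×102×10³) = 1.083×10⁻⁵ mm/N.
P = 1.258 / 1.083×10⁻⁵ = 116200 N = 116.2 kN, compressive.
σ_{aluminium} = P / A = 116200 / 1400 = 83 MPa.

σ ≈ 83 MPa (compressive)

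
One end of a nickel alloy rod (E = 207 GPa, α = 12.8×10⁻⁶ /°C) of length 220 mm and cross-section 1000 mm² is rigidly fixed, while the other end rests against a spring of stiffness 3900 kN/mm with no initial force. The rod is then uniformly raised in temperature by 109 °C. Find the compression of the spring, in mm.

If the spring were absent the rod would lengthen by αΔT L = 12.8×10⁻⁶ × 109 × 220 = 0.3069 mm.
With a force P in the spring, the elastic change of the rod is PL/(AE) and that of the spring is P/k; compatibility requires their sum to equal δ_free.
P [ L/(AE) + 1/k ] = δ_free → P [ 220/(1000×207×10³) + 1/(3900×10³) ] = 0.3069.
P = 0.3069 / 1.319×10⁻⁶ = 232700 N.
Spring compression = P/k = 232700/(3900×10³) = 0.05966 mm.

δ ≈ 0.0597 mm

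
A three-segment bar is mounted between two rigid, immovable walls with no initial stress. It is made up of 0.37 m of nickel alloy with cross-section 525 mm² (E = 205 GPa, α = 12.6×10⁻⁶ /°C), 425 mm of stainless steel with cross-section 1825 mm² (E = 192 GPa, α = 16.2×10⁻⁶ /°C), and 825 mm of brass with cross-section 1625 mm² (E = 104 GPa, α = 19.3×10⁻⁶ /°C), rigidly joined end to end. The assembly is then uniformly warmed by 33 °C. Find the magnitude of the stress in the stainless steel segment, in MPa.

Free thermal expansion of the whole bar: Σ αᵢΔT Lᵢ = 12.6×10⁻⁶×33×370 + 16.2×10⁻⁶×33×425 + 19.3×10⁻⁶×33×825 = 0.9065 mm.
The walls prevent any net length change, so an axial force P (same in every segment) develops. Compatibility: P · Σ Lᵢ/(AᵢEᵢ) = δ_free.
Σ Lᵢ/(AᵢEᵢ) = 370/(525×205×10³) + 425/(1825×192×10³) + 825/(1625×104×10³) = 9.532×10⁻⁶ mm/N.
Hence P = δ_free / Σ(L/AE) = 0.9065/9.532×10⁻⁶ = 95.1 kN (compressive).
σ_{stainless steel} = P / A = 95100 / 1825 = 52.11 MPa.

σ ≈ 52.1 MPa (compressive)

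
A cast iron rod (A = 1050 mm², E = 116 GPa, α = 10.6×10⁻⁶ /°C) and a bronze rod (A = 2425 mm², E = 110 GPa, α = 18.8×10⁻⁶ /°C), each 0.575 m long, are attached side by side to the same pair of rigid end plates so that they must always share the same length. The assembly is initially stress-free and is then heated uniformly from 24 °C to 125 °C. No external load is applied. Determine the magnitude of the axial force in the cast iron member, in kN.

Equilibrium of a rigid end plate with no external load gives equal and opposite internal forces ±P in the two members. Since α_{bronze} > α_{cast iron}, heating drives the bronze into compression and the cast iron into tension.
Equating the net (thermal + elastic) strains gives |α₁ − α₂|·ΔT = P·[1/(A₁E₁) + 1/(A₂E₂)].
|α₁ − α₂|·ΔT = 8.2×10⁻⁶ × 101 = 0.0008282.
1/(A₁E₁) + 1/(A₂E₂) = 1/(1050×116×10³) + 1/(2425×110×10³) = 1.196×10⁻⁸ N⁻¹.
So P = 0.0008282 / 1.196×10⁻⁸ = 69.25 kN.

P ≈ 69.3 kN (tensile in the cast iron)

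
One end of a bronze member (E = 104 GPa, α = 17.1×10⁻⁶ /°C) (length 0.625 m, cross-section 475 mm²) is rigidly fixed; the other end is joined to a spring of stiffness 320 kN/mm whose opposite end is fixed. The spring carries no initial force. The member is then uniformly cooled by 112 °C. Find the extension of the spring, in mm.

The unrestrained thermal change is αΔT L = 17.1×10⁻⁶ × 112 × 625 = 1.197 mm.
With a force P in the spring, the elastic change of the member is PL/(AE) and that of the spring is P/k; compatibility requires their sum to equal δ_free.
So P = δ_free / [L/(AE) + 1/k] = 1.197 / [ 625/(475×104×10³) + 1/(320×10³) ].
P = 1.197 / 1.578×10⁻⁵ = 75870 N.
Spring extension = P/k = 75870/(320×10³) = 0.2371 mm.

δ ≈ 0.237 mm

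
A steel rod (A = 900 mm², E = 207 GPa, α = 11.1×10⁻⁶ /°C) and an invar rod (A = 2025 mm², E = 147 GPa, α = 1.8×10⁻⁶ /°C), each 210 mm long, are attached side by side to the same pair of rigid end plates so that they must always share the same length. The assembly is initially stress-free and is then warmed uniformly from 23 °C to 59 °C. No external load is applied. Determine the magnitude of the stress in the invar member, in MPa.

Equilibrium of a rigid end plate with no external load gives equal and opposite internal forces ±P in the two members. Since α_{steel} > α_{invar}, heating drives the steel into compression and the invar into tension.
Setting the final lengths equal and cancelling L: (α₁ − α₂)ΔT = P/(A₁E₁) + P/(A₂E₂).
|α₁ − α₂|·ΔT = 9.3×10⁻⁶ × 36 = 0.0003348.
1/(A₁E₁) + 1/(A₂E₂) = 1/(900×207×10³) + 1/(2025×147×10³) = 8.727×10⁻⁹ N⁻¹.
So P = 0.0003348 / 8.727×10⁻⁹ = 38.36 kN.
σ_{invar} = P/A₂ = 38360/2025 = 18.94 MPa, tensile.

σ ≈ 18.9 MPa (tensile)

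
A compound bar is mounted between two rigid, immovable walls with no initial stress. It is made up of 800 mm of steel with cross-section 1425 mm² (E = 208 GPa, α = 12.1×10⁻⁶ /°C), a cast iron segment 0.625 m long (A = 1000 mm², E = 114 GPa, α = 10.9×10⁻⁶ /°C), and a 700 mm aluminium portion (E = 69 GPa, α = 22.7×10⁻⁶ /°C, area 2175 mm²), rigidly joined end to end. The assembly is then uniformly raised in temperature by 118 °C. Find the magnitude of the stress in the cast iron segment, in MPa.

σ ≈ 297 MPa (compressive)

If the supports were absent, the total length change would be Σ αᵢΔT Lᵢ = 12.1×10⁻⁶×118×800 + 10.9×10⁻⁶×118×625 + 22.7×10⁻⁶×118×700 = 3.821 mm.
Since the ends are fixed, an axial force P builds up, equal in every segment, with P · Σ Lᵢ/(AᵢEᵢ) = δ_free.
Σ Lᵢ/(AᵢEᵢ) = 800/(1425×208×10³) + 625/(1000×114×10³) + 700/(2175×69×10³) = 1.285×10⁻⁵ mm/N.
P = 3.821 / 1.285×10⁻⁵ = 297500 N = 297.5 kN, compressive.
σ_{cast iron} = P / A = 297500 / 1000 = 297.5 MPa.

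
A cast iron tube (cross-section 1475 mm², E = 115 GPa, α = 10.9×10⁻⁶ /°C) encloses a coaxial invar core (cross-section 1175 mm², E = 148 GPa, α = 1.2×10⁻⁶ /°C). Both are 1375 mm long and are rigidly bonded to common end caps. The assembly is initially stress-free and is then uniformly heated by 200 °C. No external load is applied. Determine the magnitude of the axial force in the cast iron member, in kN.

The cast iron has the larger α, so on heating it would change length more than the invar if both were free. The rigid plates force a common final length, so the cast iron is put into compression and the invar into tension, with equal and opposite forces P (no external load).
Compatibility of the two members (thermal + elastic change equal): (α₁ − α₂)ΔT = P·[1/(A₁E₁) + 1/(A₂E₂)].
|α₁ − α₂|·ΔT = 9.7×10⁻⁶ × 200 = 0.00194.
1/(A₁E₁) + 1/(A₂E₂) = 1/(1475×115×10³) + 1/(1175×148×10³) = 1.165×10⁻⁸ N⁻¹.
So P = 0.00194 / 1.165×10⁻⁸ = 166.6 kN.

P ≈ 167 kN (compressive in the cast iron)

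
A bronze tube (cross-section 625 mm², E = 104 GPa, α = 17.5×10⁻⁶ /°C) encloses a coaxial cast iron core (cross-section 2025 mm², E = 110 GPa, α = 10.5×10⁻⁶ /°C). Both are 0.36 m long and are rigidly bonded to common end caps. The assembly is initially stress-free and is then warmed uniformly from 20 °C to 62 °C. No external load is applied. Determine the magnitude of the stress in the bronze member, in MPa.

σ ≈ 23.7 MPa (compressive)

The bronze has the larger α, so on heating it would change length more than the cast iron if both were free. The rigid plates force a common final length, so the bronze is put into compression and the cast iron into tension, with equal and opposite forces P (no external load).
Equating the net (thermal + elastic) strains gives |α₁ − α₂|·ΔT = P·[1/(A₁E₁) + 1/(A₂E₂)].
|α₁ − α₂|·ΔT = 7×10⁻⁶ × 42 = 0.000294.
1/(A₁E₁) + 1/(A₂E₂) = 1/(625×104×10³) + 1/(2025×110×10³) = 1.987×10⁻⁸ N⁻¹.
P = 0.000294 / 1.987×10⁻⁸ = 14790 N = 14.79 kN.
σ_{bronze} = P/A₁ = 14790/625 = 23.67 MPa, compressive.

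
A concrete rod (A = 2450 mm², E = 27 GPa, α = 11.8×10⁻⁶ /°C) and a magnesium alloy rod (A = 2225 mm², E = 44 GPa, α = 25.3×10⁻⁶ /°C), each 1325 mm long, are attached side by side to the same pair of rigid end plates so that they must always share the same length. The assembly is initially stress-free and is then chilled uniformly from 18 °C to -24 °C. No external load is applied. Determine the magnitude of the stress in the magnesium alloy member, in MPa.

Both members must finish at the same length. With the larger α, the magnesium alloy tends to over-contract; the plates restrain it, putting the magnesium alloy in tension and the concrete in compression. With no external load the two internal forces are equal and opposite, magnitude P.
Compatibility of the two members (thermal + elastic change equal): (α₁ − α₂)ΔT = P·[1/(A₁E₁) + 1/(A₂E₂)].
|α₁ − α₂|·ΔT = 13.5×10⁻⁶ × 42 = 0.000567.
1/(A₁E₁) + 1/(A₂E₂) = 1/(2450×27×10³) + 1/(2225×44×10³) = 2.533×10⁻⁸ N⁻¹.
P = 0.000567 / 2.533×10⁻⁸ = 22380 N = 22.38 kN.
σ_{magnesium alloy} = P/A₂ = 22380/2225 = 10.06 MPa, tensile.

σ ≈ 10.1 MPa (tensile)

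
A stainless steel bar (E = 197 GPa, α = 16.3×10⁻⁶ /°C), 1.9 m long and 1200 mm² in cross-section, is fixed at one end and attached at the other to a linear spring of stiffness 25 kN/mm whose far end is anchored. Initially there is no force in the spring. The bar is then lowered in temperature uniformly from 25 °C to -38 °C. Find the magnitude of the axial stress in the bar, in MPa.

σ ≈ 33.8 MPa (tensile)

Free thermal contraction: δ_free = αΔT L = 16.3×10⁻⁶ × 63 × 1900 = 1.951 mm.
With a force P in the spring, the elastic change of the bar is PL/(AE) and that of the spring is P/k; compatibility requires their sum to equal δ_free.
P [ L/(AE) + 1/k ] = δ_free → P [ 1900/(1200×197×10³) + 1/(25×10³) ] = 1.951.
P = 1.951 / 4.804×10⁻⁵ = 40620 N.
σ = P/A = 40620/1200 = 33.85 MPa.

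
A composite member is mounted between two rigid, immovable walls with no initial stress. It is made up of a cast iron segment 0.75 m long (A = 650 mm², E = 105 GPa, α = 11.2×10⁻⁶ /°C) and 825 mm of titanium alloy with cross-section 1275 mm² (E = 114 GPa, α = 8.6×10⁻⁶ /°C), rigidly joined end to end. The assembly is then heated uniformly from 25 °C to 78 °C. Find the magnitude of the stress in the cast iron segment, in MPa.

If the supports were absent, the total length change would be Σ αᵢΔT Lᵢ = 11.2×10⁻⁶×53×750 + 8.6×10⁻⁶×53×825 = 0.8212 mm.
The rigid supports impose zero overall length change; the single axial force P common to all segments must satisfy P Σ Lᵢ/(AᵢEᵢ) = δ_free.
The series flexibility is Σ Lᵢ/(AᵢEᵢ) = 750/(650×105×10³) + 825/(1275×114×10³) = 1.666×10⁻⁵ mm/N.
Hence P = δ_free / Σ(L/AE) = 0.8212/1.666×10⁻⁵ = 49.28 kN (compressive).
σ_{cast iron} = P / A = 49280 / 650 = 75.81 MPa.

σ ≈ 75.8 MPa (compressive)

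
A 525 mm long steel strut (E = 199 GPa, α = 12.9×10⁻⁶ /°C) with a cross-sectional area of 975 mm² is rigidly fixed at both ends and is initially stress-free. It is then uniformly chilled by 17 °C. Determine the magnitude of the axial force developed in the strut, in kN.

With zero net strain, σ = E·αΔT = 199 GPa × 12.9×10⁻⁶ × 17 = 43.64 MPa.
P = AEαΔT = 975 × 199×10³ × 12.9×10⁻⁶ × 17 = 42.55 kN (tensile).

P ≈ 42.5 kN (tensile)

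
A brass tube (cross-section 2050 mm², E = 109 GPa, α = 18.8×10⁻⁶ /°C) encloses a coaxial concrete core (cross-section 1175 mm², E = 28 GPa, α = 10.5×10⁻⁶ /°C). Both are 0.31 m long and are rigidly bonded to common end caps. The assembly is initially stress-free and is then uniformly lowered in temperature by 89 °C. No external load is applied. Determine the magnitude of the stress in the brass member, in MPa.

σ ≈ 10.3 MPa (tensile)

Equilibrium of a rigid end plate with no external load gives equal and opposite internal forces ±P in the two members. Since α_{brass} > α_{concrete}, cooling drives the brass into tension and the concrete into compression.
Setting the final lengths equal and cancelling L: (α₁ − α₂)ΔT = P/(A₁E₁) + P/(A₂E₂).
|α₁ − α₂|·ΔT = 8.3×10⁻⁶ × 89 = 0.0007387.
1/(A₁E₁) + 1/(A₂E₂) = 1/(2050×109×10³) + 1/(1175×28×10³) = 3.487×10⁻⁸ N⁻¹.
P = 0.0007387 / 3.487×10⁻⁸ = 21180 N = 21.18 kN.
σ_{brass} = P/A₁ = 21180/2050 = 10.33 MPa, tensile.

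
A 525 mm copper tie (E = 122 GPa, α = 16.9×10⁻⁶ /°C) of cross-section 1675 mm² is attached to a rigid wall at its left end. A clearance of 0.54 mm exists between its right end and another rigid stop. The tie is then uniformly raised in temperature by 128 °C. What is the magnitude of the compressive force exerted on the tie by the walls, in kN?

If the wall were absent the tie would grow by αΔT L = 16.9×10⁻⁶ × 128 × 525 = 1.136 mm.
The gap closes (δ_free > 0.54 mm) and the wall then resists a further 1.136 − 0.54 = 0.5957 mm of expansion.
So σ = E(δ_free − g)/L = 122×10³ × 0.5957/525 = 138.4 MPa.
Force on the wall = σA = 138.4 × 1675 mm² = 231.9 kN.

P ≈ 232 kN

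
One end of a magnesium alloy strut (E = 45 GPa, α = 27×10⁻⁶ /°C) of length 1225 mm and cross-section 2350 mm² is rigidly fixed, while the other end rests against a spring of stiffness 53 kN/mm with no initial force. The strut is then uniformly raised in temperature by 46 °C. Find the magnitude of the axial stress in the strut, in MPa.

The unrestrained thermal change is αΔT L = 27×10⁻⁶ × 46 × 1225 = 1.521 mm.
With a force P in the spring, the elastic change of the strut is PL/(AE) and that of the spring is P/k; compatibility requires their sum to equal δ_free.
P [ L/(AE) + 1/k ] = δ_free → P [ 1225/(2350×45×10³) + 1/(53×10³) ] = 1.521.
P = 1.521 / 3.045×10⁻⁵ = 49960 N.
σ = P/A = 49960/2350 = 21.26 MPa.

σ ≈ 21.3 MPa (compressive)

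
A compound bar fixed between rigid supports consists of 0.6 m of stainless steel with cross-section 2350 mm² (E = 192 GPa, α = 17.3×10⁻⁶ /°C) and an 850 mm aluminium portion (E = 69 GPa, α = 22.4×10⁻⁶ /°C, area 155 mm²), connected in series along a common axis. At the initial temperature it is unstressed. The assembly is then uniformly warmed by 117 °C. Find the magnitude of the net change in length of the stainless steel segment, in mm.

Free thermal expansion of the whole bar: Σ αᵢΔT Lᵢ = 17.3×10⁻⁶×117×600 + 22.4×10⁻⁶×117×850 = 3.442 mm.
The walls prevent any net length change, so an axial force P (same in every segment) develops. Compatibility: P · Σ Lᵢ/(AᵢEᵢ) = δ_free.
The series flexibility is Σ Lᵢ/(AᵢEᵢ) = 600/(2350×192×10³) + 850/(155×69×10³) = 8.081×10⁻⁵ mm/N.
P = 3.442 / 8.081×10⁻⁵ = 42600 N = 42.6 kN, compressive.
For the stainless steel segment, free thermal change = 17.3×10⁻⁶×117×600 = 1.214 mm and elastic change from P = 42600×600/(2350×192×10³) = 0.05665 mm; these oppose, so the net change is 1.16 mm (segment lengthens).

|ΔL| ≈ 1.16 mm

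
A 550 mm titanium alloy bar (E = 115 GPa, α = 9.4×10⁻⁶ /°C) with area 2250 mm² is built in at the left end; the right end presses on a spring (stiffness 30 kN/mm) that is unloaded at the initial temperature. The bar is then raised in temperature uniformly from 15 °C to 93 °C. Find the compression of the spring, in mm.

δ ≈ 0.379 mm

Free thermal expansion: δ_free = αΔT L = 9.4×10⁻⁶ × 78 × 550 = 0.4033 mm.
Let P be the compressive force at the spring. The bar shortens elastically by PL/(AE) and the spring compresses by P/k; together these equal δ_free.
So P = δ_free / [L/(AE) + 1/k] = 0.4033 / [ 550/(2250×115×10³) + 1/(30×10³) ].
P = 0.4033 / 3.546×10⁻⁵ = 11370 N.
Spring compression = P/k = 11370/(30×10³) = 0.3791 mm.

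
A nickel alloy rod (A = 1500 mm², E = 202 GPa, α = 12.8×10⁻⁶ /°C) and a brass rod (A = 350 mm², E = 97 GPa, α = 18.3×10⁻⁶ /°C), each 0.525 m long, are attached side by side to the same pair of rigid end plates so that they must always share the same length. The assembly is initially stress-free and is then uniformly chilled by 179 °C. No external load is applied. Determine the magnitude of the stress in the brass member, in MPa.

Equilibrium of a rigid end plate with no external load gives equal and opposite internal forces ±P in the two members. Since α_{brass} > α_{nickel alloy}, cooling drives the brass into tension and the nickel alloy into compression.
Compatibility of the two members (thermal + elastic change equal): (α₁ − α₂)ΔT = P·[1/(A₁E₁) + 1/(A₂E₂)].
|α₁ − α₂|·ΔT = 5.5×10⁻⁶ × 179 = 0.0009845.
1/(A₁E₁) + 1/(A₂E₂) = 1/(1500×202×10³) + 1/(350×97×10³) = 3.276×10⁻⁸ N⁻¹.
P = 0.0009845 / 3.276×10⁻⁸ = 30060 N = 30.06 kN.
σ_{brass} = P/A₂ = 30060/350 = 85.87 MPa, tensile.

σ ≈ 85.9 MPa (tensile)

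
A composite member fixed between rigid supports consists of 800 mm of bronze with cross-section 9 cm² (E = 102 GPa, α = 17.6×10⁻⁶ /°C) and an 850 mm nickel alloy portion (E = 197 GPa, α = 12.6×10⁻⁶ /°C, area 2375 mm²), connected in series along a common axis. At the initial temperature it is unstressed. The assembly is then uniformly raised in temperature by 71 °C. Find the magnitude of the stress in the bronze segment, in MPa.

σ ≈ 186 MPa (compressive)

If the supports were absent, the total length change would be Σ αᵢΔT Lᵢ = 17.6×10⁻⁶×71×800 + 12.6×10⁻⁶×71×850 = 1.76 mm.
The rigid supports impose zero overall length change; the single axial force P common to all segments must satisfy P Σ Lᵢ/(AᵢEᵢ) = δ_free.
The series flexibility is Σ Lᵢ/(AᵢEᵢ) = 800/(900×102×10³) + 850/(2375×197×10³) = 1.053×10⁻⁵ mm/N.
Hence P = δ_free / Σ(L/AE) = 1.76/1.053×10⁻⁵ = 167.1 kN (compressive).
σ_{bronze} = P / A = 167100 / 900 = 185.7 MPa.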